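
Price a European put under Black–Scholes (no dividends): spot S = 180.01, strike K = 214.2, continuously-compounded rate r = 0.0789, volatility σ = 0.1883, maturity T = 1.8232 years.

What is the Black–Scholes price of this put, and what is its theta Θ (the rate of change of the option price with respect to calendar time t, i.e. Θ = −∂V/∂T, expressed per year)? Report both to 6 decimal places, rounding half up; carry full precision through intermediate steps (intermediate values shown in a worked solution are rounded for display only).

σ√T = 0.1883·√1.8232 = 0.254254
d₁ = (ln(S/K) + (r+σ²/2)T) / (σ√T) = (ln(180.01/214.2) + (0.0789+0.1883²/2)·1.8232) / 0.254254 = (-0.173898 + 0.176173) / 0.254254 = 0.008949
d₂ = d₁ − σ√T = 0.008949 − 0.254254 = -0.245305
e^{−rT} = e^{−0.0789·1.8232} = 0.866017
N(−d₁) = 0.496430,  N(−d₂) = 0.596890
Put price V = K·e^{−rT}·N(−d₂) − S·N(−d₁) = 110.723612 − 89.362374 = 21.361238
φ(d₁) = (1/√(2π))·e^{−d₁²/2} = 0.398926
Θ = −S·φ(d₁)·σ/(2√T) + r·K·e^{−rT}·N(−d₂) = −5.007172 + 8.736093 = 3.728921

price = 21.361238
Θ = 3.728921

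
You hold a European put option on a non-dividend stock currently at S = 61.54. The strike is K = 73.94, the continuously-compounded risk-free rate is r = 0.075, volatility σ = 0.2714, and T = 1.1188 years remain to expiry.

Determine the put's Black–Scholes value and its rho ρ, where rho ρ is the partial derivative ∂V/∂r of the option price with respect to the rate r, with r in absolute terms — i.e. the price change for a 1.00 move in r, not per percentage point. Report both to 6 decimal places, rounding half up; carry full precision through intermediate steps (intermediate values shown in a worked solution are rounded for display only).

σ√T = 0.2714·√1.1188 = 0.287069
d₁ = (ln(S/K) + (r+σ²/2)T) / (σ√T) = (ln(61.54/73.94) + (0.075+0.2714²/2)·1.1188) / 0.287069 = (-0.183567 + 0.125114) / 0.287069 = -0.203618
d₂ = d₁ − σ√T = -0.203618 − 0.287069 = -0.490687
e^{−rT} = e^{−0.075·1.1188} = 0.919514
N(−d₁) = 0.580674,  N(−d₂) = 0.688176
Put price V = K·e^{−rT}·N(−d₂) − S·N(−d₁) = 46.788302 − 35.734672 = 11.053630
ρ = −K·T·e^{−rT}·N(−d₂) = -52.346752

price = 11.053630
ρ = -52.346752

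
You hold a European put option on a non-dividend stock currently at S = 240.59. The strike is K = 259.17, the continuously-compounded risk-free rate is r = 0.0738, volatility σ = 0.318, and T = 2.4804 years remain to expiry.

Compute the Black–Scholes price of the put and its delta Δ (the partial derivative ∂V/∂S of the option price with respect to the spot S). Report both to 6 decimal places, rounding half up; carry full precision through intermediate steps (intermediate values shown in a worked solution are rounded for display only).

σ√T = 0.318·√2.4804 = 0.500827
d₁ = (ln(S/K) + (r+σ²/2)T) / (σ√T) = (ln(240.59/259.17) + (0.0738+0.318²/2)·2.4804) / 0.500827 = (-0.074390 + 0.308468) / 0.500827 = 0.467382
d₂ = d₁ − σ√T = 0.467382 − 0.500827 = -0.033446
e^{−rT} = e^{−0.0738·2.4804} = 0.832724
N(−d₁) = 0.320113,  N(−d₂) = 0.513340
Put price V = K·e^{−rT}·N(−d₂) − S·N(−d₁) = 110.787561 − 77.016081 = 33.771480
Δ = −N(−d₁) = -0.320113

price = 33.771480
Δ = -0.320113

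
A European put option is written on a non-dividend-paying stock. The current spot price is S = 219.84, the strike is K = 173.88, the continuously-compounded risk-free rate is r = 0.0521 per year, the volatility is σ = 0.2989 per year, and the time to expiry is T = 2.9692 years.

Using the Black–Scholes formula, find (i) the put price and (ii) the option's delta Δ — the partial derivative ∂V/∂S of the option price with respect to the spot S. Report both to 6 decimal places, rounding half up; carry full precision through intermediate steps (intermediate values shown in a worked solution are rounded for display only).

price = 11.874995
Δ = -0.155472

σ√T = 0.2989·√2.9692 = 0.515046
d₁ = (ln(S/K) + (r+σ²/2)T) / (σ√T) = (ln(219.84/173.88) + (0.0521+0.2989²/2)·2.9692) / 0.515046 = (0.234535 + 0.287331) / 0.515046 = 1.013242
d₂ = d₁ − σ√T = 1.013242 − 0.515046 = 0.498197
e^{−rT} = e^{−0.0521·2.9692} = 0.856676
N(−d₁) = 0.155472,  N(−d₂) = 0.309173
Put price V = K·e^{−rT}·N(−d₂) − S·N(−d₁) = 46.054013 − 34.179019 = 11.874995
Δ = −N(−d₁) = -0.155472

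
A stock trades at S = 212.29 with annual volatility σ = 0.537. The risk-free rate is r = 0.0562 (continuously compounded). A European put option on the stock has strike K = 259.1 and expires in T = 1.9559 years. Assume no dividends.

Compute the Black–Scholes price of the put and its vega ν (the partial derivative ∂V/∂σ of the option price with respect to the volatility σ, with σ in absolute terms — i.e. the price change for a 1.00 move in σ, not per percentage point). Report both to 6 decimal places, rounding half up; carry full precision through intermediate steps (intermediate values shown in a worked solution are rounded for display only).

σ√T = 0.537·√1.9559 = 0.751013
d₁ = (ln(S/K) + (r+σ²/2)T) / (σ√T) = (ln(212.29/259.1) + (0.0562+0.537²/2)·1.9559) / 0.751013 = (-0.199261 + 0.391932) / 0.751013 = 0.256548
d₂ = d₁ − σ√T = 0.256548 − 0.751013 = -0.494465
e^{−rT} = e^{−0.0562·1.9559} = 0.895904
N(−d₁) = 0.398764,  N(−d₂) = 0.689511
Put price V = K·e^{−rT}·N(−d₂) − S·N(−d₁) = 160.055393 − 84.653551 = 75.401843
φ(d₁) = (1/√(2π))·e^{−d₁²/2} = 0.386027
ν = S·φ(d₁)·√T = 114.609583

price = 75.401843
ν = 114.609583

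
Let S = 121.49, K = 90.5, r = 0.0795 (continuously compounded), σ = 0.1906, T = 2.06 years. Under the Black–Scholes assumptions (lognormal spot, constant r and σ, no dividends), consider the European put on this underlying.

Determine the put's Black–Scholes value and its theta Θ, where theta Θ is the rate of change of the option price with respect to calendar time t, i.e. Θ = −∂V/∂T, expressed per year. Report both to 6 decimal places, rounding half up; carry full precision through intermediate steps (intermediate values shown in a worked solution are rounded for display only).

price = 0.509835
Θ = -0.244743

σ√T = 0.1906·√2.06 = 0.273562
d₁ = (ln(S/K) + (r+σ²/2)T) / (σ√T) = (ln(121.49/90.5) + (0.0795+0.1906²/2)·2.06) / 0.273562 = (0.294482 + 0.201188) / 0.273562 = 1.811909
d₂ = d₁ − σ√T = 1.811909 − 0.273562 = 1.538347
e^{−rT} = e^{−0.0795·2.06} = 0.848937
N(−d₁) = 0.035000,  N(−d₂) = 0.061982
Put price V = K·e^{−rT}·N(−d₂) − S·N(−d₁) = 4.762000 − 4.252165 = 0.509835
φ(d₁) = (1/√(2π))·e^{−d₁²/2} = 0.077270
Θ = −S·φ(d₁)·σ/(2√T) + r·K·e^{−rT}·N(−d₂) = −0.623322 + 0.378579 = -0.244743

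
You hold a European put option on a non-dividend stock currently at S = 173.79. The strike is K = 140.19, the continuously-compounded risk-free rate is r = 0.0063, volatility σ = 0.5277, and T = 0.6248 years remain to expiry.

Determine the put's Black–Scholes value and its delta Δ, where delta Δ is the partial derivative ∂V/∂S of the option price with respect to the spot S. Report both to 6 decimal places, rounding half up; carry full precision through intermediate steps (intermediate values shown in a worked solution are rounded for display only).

price = 12.229814
Δ = -0.231756

σ√T = 0.5277·√0.6248 = 0.417117
d₁ = (ln(S/K) + (r+σ²/2)T) / (σ√T) = (ln(173.79/140.19) + (0.0063+0.5277²/2)·0.6248) / 0.417117 = (0.214849 + 0.090929) / 0.417117 = 0.733076
d₂ = d₁ − σ√T = 0.733076 − 0.417117 = 0.315960
e^{−rT} = e^{−0.0063·0.6248} = 0.996071
N(−d₁) = 0.231756,  N(−d₂) = 0.376017
Put price V = K·e^{−rT}·N(−d₂) − S·N(−d₁) = 52.506672 − 40.276858 = 12.229814
Δ = −N(−d₁) = -0.231756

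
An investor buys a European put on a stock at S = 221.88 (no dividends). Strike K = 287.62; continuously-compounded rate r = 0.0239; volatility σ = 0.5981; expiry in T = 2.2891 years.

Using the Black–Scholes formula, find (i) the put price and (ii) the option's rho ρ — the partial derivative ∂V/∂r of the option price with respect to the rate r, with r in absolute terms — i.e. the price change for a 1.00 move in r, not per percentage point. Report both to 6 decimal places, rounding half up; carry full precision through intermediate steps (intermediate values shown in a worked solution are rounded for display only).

σ√T = 0.5981·√2.2891 = 0.904912
d₁ = (ln(S/K) + (r+σ²/2)T) / (σ√T) = (ln(221.88/287.62) + (0.0239+0.5981²/2)·2.2891) / 0.904912 = (-0.259503 + 0.464142) / 0.904912 = 0.226142
d₂ = d₁ − σ√T = 0.226142 − 0.904912 = -0.678770
e^{−rT} = e^{−0.0239·2.2891} = 0.946760
N(−d₁) = 0.410545,  N(−d₂) = 0.751358
Put price V = K·e^{−rT}·N(−d₂) − S·N(−d₁) = 204.600179 − 91.091829 = 113.508351
ρ = −K·T·e^{−rT}·N(−d₂) = -468.350271

price = 113.508351
ρ = -468.350271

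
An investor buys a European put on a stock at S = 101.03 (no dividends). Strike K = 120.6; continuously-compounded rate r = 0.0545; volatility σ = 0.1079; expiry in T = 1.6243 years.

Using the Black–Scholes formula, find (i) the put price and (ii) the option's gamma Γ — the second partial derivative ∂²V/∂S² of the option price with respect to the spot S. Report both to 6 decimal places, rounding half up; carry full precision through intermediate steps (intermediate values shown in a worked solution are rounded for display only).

σ√T = 0.1079·√1.6243 = 0.137516
d₁ = (ln(S/K) + (r+σ²/2)T) / (σ√T) = (ln(101.03/120.6) + (0.0545+0.1079²/2)·1.6243) / 0.137516 = (-0.177062 + 0.097980) / 0.137516 = -0.575073
d₂ = d₁ − σ√T = -0.575073 − 0.137516 = -0.712590
e^{−rT} = e^{−0.0545·1.6243} = 0.915281
N(−d₁) = 0.717379,  N(−d₂) = 0.761950
Put price V = K·e^{−rT}·N(−d₂) − S·N(−d₁) = 84.106250 − 72.476821 = 11.629429
φ(d₁) = (1/√(2π))·e^{−d₁²/2} = 0.338141
Γ = φ(d₁) / (S·σ·√T) = 0.024338

price = 11.629429
Γ = 0.024338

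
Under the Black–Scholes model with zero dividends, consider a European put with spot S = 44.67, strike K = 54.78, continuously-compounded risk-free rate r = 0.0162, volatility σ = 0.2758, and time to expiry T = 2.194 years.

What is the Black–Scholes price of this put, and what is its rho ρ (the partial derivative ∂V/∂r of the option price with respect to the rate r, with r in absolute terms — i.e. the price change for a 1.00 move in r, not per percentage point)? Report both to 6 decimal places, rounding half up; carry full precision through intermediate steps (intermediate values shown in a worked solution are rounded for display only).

price = 12.642580
ρ = -84.821097

σ√T = 0.2758·√2.194 = 0.408519
d₁ = (ln(S/K) + (r+σ²/2)T) / (σ√T) = (ln(44.67/54.78) + (0.0162+0.2758²/2)·2.194) / 0.408519 = (-0.204023 + 0.118987) / 0.408519 = -0.208157
d₂ = d₁ − σ√T = -0.208157 − 0.408519 = -0.616676
e^{−rT} = e^{−0.0162·2.194} = 0.965081
N(−d₁) = 0.582447,  N(−d₂) = 0.731276
Put price V = K·e^{−rT}·N(−d₂) − S·N(−d₁) = 38.660482 − 26.017902 = 12.642580
ρ = −K·T·e^{−rT}·N(−d₂) = -84.821097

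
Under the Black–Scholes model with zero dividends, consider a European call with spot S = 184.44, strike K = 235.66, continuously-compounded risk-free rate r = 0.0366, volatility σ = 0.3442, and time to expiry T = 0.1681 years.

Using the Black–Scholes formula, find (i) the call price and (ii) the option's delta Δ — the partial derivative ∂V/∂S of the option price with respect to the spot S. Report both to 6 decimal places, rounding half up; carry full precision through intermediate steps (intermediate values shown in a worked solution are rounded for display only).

price = 0.544660
Δ = 0.052359

σ√T = 0.3442·√0.1681 = 0.141122
d₁ = (ln(S/K) + (r+σ²/2)T) / (σ√T) = (ln(184.44/235.66) + (0.0366+0.3442²/2)·0.1681) / 0.141122 = (-0.245066 + 0.016110) / 0.141122 = -1.622396
d₂ = d₁ − σ√T = -1.622396 − 0.141122 = -1.763518
e^{−rT} = e^{−0.0366·0.1681} = 0.993866
N(d₁) = 0.052359,  N(d₂) = 0.038907
Call price V = S·N(d₁) − K·e^{−rT}·N(d₂) = 9.657156 − 9.112496 = 0.544660
Δ = N(d₁) = 0.052359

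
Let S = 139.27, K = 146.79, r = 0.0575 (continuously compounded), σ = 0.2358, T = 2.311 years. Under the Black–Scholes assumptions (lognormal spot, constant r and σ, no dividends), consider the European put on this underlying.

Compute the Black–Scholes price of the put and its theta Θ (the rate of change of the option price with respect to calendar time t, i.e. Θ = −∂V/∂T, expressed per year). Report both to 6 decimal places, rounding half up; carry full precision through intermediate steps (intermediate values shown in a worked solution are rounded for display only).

σ√T = 0.2358·√2.311 = 0.358463
d₁ = (ln(S/K) + (r+σ²/2)T) / (σ√T) = (ln(139.27/146.79) + (0.0575+0.2358²/2)·2.311) / 0.358463 = (-0.052588 + 0.197130) / 0.358463 = 0.403227
d₂ = d₁ − σ√T = 0.403227 − 0.358463 = 0.044764
e^{−rT} = e^{−0.0575·2.311} = 0.875568
N(−d₁) = 0.343391,  N(−d₂) = 0.482148
Put price V = K·e^{−rT}·N(−d₂) − S·N(−d₁) = 61.967839 − 47.824023 = 14.143817
φ(d₁) = (1/√(2π))·e^{−d₁²/2} = 0.367793
Θ = −S·φ(d₁)·σ/(2√T) + r·K·e^{−rT}·N(−d₂) = −3.972602 + 3.563151 = -0.409452

price = 14.143817
Θ = -0.409452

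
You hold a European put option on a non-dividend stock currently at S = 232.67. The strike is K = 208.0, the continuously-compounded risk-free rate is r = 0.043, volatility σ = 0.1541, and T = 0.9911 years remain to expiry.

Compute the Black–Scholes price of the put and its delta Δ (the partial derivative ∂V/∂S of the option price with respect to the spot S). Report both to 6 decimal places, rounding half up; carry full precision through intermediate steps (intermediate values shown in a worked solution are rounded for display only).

price = 2.703766
Δ = -0.138939

σ√T = 0.1541·√0.9911 = 0.153413
d₁ = (ln(S/K) + (r+σ²/2)T) / (σ√T) = (ln(232.67/208.0) + (0.043+0.1541²/2)·0.9911) / 0.153413 = (0.112083 + 0.054385) / 0.153413 = 1.085100
d₂ = d₁ − σ√T = 1.085100 − 0.153413 = 0.931687
e^{−rT} = e^{−0.043·0.9911} = 0.958278
N(−d₁) = 0.138939,  N(−d₂) = 0.175749
Put price V = K·e^{−rT}·N(−d₂) − S·N(−d₁) = 35.030647 − 32.326881 = 2.703766
Δ = −N(−d₁) = -0.138939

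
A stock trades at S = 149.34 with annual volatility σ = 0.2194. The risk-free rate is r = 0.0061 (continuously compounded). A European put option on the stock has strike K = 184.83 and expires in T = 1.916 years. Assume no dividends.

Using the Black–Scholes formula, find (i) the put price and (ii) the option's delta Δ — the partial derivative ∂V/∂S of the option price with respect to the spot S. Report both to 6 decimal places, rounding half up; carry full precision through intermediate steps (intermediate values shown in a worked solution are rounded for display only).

price = 40.913342
Δ = -0.695580

σ√T = 0.2194·√1.916 = 0.303693
d₁ = (ln(S/K) + (r+σ²/2)T) / (σ√T) = (ln(149.34/184.83) + (0.0061+0.2194²/2)·1.916) / 0.303693 = (-0.213211 + 0.057802) / 0.303693 = -0.511730
d₂ = d₁ − σ√T = -0.511730 − 0.303693 = -0.815423
e^{−rT} = e^{−0.0061·1.916} = 0.988380
N(−d₁) = 0.695580,  N(−d₂) = 0.792585
Put price V = K·e^{−rT}·N(−d₂) − S·N(−d₁) = 144.791258 − 103.877917 = 40.913342
Δ = −N(−d₁) = -0.695580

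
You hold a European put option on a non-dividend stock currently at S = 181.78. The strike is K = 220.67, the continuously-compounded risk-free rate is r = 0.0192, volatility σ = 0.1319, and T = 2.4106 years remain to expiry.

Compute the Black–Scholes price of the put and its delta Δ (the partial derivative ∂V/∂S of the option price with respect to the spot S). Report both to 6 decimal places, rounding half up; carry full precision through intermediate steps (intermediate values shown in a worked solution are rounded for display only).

σ√T = 0.1319·√2.4106 = 0.204789
d₁ = (ln(S/K) + (r+σ²/2)T) / (σ√T) = (ln(181.78/220.67) + (0.0192+0.1319²/2)·2.4106) / 0.204789 = (-0.193871 + 0.067253) / 0.204789 = -0.618286
d₂ = d₁ − σ√T = -0.618286 − 0.204789 = -0.823075
e^{−rT} = e^{−0.0192·2.4106} = 0.954771
N(−d₁) = 0.731807,  N(−d₂) = 0.794767
Put price V = K·e^{−rT}·N(−d₂) − S·N(−d₁) = 167.449034 − 133.027789 = 34.421245
Δ = −N(−d₁) = -0.731807

price = 34.421245
Δ = -0.731807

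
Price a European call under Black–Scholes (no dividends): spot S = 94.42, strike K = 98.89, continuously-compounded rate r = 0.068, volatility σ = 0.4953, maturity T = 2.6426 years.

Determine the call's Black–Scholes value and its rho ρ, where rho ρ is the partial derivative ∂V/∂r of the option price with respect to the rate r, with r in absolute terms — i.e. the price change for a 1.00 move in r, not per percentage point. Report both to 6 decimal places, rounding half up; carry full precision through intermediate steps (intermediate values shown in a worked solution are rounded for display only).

price = 33.941037
ρ = 88.732370

σ√T = 0.4953·√2.6426 = 0.805163
d₁ = (ln(S/K) + (r+σ²/2)T) / (σ√T) = (ln(94.42/98.89) + (0.068+0.4953²/2)·2.6426) / 0.805163 = (-0.046255 + 0.503841) / 0.805163 = 0.568314
d₂ = d₁ − σ√T = 0.568314 − 0.805163 = -0.236849
e^{−rT} = e^{−0.068·2.6426} = 0.835524
N(d₁) = 0.715089,  N(d₂) = 0.406387
Call price V = S·N(d₁) − K·e^{−rT}·N(d₂) = 67.518715 − 33.577677 = 33.941037
ρ = K·T·e^{−rT}·N(d₂) = 88.732370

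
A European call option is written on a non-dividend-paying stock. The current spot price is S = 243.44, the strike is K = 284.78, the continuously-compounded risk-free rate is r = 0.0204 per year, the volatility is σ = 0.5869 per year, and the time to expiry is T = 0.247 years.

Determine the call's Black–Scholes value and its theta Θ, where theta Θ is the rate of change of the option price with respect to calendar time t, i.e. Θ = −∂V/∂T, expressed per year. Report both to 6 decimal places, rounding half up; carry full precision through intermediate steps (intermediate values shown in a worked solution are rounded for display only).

price = 14.594580
Θ = -54.918421

σ√T = 0.5869·√0.247 = 0.291684
d₁ = (ln(S/K) + (r+σ²/2)T) / (σ√T) = (ln(243.44/284.78) + (0.0204+0.5869²/2)·0.247) / 0.291684 = (-0.156846 + 0.047579) / 0.291684 = -0.374610
d₂ = d₁ − σ√T = -0.374610 − 0.291684 = -0.666294
e^{−rT} = e^{−0.0204·0.247} = 0.994974
N(d₁) = 0.353975,  N(d₂) = 0.252611
Call price V = S·N(d₁) − K·e^{−rT}·N(d₂) = 86.171697 − 71.577118 = 14.594580
φ(d₁) = (1/√(2π))·e^{−d₁²/2} = 0.371909
Θ = −S·φ(d₁)·σ/(2√T) − r·K·e^{−rT}·N(d₂) = −53.458248 − 1.460173 = -54.918421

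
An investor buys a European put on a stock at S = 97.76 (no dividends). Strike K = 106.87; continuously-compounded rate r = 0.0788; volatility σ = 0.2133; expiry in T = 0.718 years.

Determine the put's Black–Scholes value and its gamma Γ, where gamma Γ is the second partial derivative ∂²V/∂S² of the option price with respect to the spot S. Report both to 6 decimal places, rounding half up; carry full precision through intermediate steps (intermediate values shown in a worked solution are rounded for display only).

price = 8.886559
Γ = 0.022488

σ√T = 0.2133·√0.718 = 0.180740
d₁ = (ln(S/K) + (r+σ²/2)T) / (σ√T) = (ln(97.76/106.87) + (0.0788+0.2133²/2)·0.718) / 0.180740 = (-0.089098 + 0.072912) / 0.180740 = -0.089554
d₂ = d₁ − σ√T = -0.089554 − 0.180740 = -0.270293
e^{−rT} = e^{−0.0788·0.718} = 0.944992
N(−d₁) = 0.535679,  N(−d₂) = 0.606533
Put price V = K·e^{−rT}·N(−d₂) − S·N(−d₁) = 61.254538 − 52.367979 = 8.886559
φ(d₁) = (1/√(2π))·e^{−d₁²/2} = 0.397346
Γ = φ(d₁) / (S·σ·√T) = 0.022488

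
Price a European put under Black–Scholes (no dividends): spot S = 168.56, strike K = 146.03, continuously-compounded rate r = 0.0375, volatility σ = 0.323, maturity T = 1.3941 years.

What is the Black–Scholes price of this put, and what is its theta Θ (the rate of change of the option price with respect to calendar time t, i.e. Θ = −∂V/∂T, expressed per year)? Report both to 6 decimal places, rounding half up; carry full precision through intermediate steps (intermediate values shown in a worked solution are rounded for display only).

σ√T = 0.323·√1.3941 = 0.381373
d₁ = (ln(S/K) + (r+σ²/2)T) / (σ√T) = (ln(168.56/146.03) + (0.0375+0.323²/2)·1.3941) / 0.381373 = (0.143480 + 0.125001) / 0.381373 = 0.703986
d₂ = d₁ − σ√T = 0.703986 − 0.381373 = 0.322613
e^{−rT} = e^{−0.0375·1.3941} = 0.949064
N(−d₁) = 0.240721,  N(−d₂) = 0.373494
Put price V = K·e^{−rT}·N(−d₂) − S·N(−d₁) = 51.763230 − 40.575889 = 11.187341
φ(d₁) = (1/√(2π))·e^{−d₁²/2} = 0.311381
Θ = −S·φ(d₁)·σ/(2√T) + r·K·e^{−rT}·N(−d₂) = −7.179146 + 1.941121 = -5.238025

price = 11.187341
Θ = -5.238025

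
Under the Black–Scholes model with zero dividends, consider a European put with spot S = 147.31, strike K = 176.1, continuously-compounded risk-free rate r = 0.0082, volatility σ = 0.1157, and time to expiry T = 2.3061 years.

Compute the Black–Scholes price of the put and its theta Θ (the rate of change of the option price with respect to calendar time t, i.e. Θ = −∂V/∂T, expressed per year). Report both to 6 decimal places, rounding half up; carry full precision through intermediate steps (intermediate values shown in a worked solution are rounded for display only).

σ√T = 0.1157·√2.3061 = 0.175700
d₁ = (ln(S/K) + (r+σ²/2)T) / (σ√T) = (ln(147.31/176.1) + (0.0082+0.1157²/2)·2.3061) / 0.175700 = (-0.178513 + 0.034345) / 0.175700 = -0.820531
d₂ = d₁ − σ√T = -0.820531 − 0.175700 = -0.996231
e^{−rT} = e^{−0.0082·2.3061} = 0.981268
N(−d₁) = 0.794043,  N(−d₂) = 0.840431
Put price V = K·e^{−rT}·N(−d₂) − S·N(−d₁) = 145.227526 − 116.970508 = 28.257018
φ(d₁) = (1/√(2π))·e^{−d₁²/2} = 0.284912
Θ = −S·φ(d₁)·σ/(2√T) + r·K·e^{−rT}·N(−d₂) = −1.598850 + 1.190866 = -0.407984

price = 28.257018
Θ = -0.407984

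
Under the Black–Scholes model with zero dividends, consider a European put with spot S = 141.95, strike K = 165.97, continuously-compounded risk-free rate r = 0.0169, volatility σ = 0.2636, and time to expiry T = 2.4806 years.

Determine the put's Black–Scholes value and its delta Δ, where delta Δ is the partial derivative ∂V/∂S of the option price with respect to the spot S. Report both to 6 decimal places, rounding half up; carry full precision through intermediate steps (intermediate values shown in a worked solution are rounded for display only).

σ√T = 0.2636·√2.4806 = 0.415168
d₁ = (ln(S/K) + (r+σ²/2)T) / (σ√T) = (ln(141.95/165.97) + (0.0169+0.2636²/2)·2.4806) / 0.415168 = (-0.156332 + 0.128104) / 0.415168 = -0.067991
d₂ = d₁ − σ√T = -0.067991 − 0.415168 = -0.483159
e^{−rT} = e^{−0.0169·2.4806} = 0.958944
N(−d₁) = 0.527104,  N(−d₂) = 0.685509
Put price V = K·e^{−rT}·N(−d₂) − S·N(−d₁) = 109.102824 − 74.822376 = 34.280448
Δ = −N(−d₁) = -0.527104

price = 34.280448
Δ = -0.527104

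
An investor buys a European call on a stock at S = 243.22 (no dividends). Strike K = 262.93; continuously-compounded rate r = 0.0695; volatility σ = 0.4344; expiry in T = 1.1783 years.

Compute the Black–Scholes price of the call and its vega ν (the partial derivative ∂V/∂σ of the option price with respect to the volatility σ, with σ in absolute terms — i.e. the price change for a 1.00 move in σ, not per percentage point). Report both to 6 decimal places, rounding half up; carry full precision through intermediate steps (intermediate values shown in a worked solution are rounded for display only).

price = 45.727056
ν = 102.232529

σ√T = 0.4344·√1.1783 = 0.471539
d₁ = (ln(S/K) + (r+σ²/2)T) / (σ√T) = (ln(243.22/262.93) + (0.0695+0.4344²/2)·1.1783) / 0.471539 = (-0.077921 + 0.193066) / 0.471539 = 0.244190
d₂ = d₁ − σ√T = 0.244190 − 0.471539 = -0.227349
e^{−rT} = e^{−0.0695·1.1783} = 0.921372
N(d₁) = 0.596458,  N(d₂) = 0.410076
Call price V = S·N(d₁) − K·e^{−rT}·N(d₂) = 145.070522 − 99.343466 = 45.727056
φ(d₁) = (1/√(2π))·e^{−d₁²/2} = 0.387224
ν = S·φ(d₁)·√T = 102.232529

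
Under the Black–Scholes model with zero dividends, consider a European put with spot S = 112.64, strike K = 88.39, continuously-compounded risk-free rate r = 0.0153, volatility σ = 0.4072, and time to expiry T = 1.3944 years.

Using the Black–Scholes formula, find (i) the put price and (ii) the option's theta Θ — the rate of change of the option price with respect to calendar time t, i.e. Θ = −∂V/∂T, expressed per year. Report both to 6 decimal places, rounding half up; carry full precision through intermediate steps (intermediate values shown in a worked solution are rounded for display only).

σ√T = 0.4072·√1.3944 = 0.480841
d₁ = (ln(S/K) + (r+σ²/2)T) / (σ√T) = (ln(112.64/88.39) + (0.0153+0.4072²/2)·1.3944) / 0.480841 = (0.242438 + 0.136938) / 0.480841 = 0.788985
d₂ = d₁ − σ√T = 0.788985 − 0.480841 = 0.308144
e^{−rT} = e^{−0.0153·1.3944} = 0.978892
N(−d₁) = 0.215060,  N(−d₂) = 0.378986
Put price V = K·e^{−rT}·N(−d₂) − S·N(−d₁) = 32.791499 − 24.224396 = 8.567103
φ(d₁) = (1/√(2π))·e^{−d₁²/2} = 0.292238
Θ = −S·φ(d₁)·σ/(2√T) + r·K·e^{−rT}·N(−d₂) = −5.675618 + 0.501710 = -5.173908

price = 8.567103
Θ = -5.173908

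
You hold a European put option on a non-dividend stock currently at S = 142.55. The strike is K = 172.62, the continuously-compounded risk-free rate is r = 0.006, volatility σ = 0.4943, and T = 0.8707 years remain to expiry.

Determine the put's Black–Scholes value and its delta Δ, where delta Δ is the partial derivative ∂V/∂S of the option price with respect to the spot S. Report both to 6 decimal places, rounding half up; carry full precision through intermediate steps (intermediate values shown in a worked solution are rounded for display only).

price = 45.499910
Δ = -0.568684

σ√T = 0.4943·√0.8707 = 0.461238
d₁ = (ln(S/K) + (r+σ²/2)T) / (σ√T) = (ln(142.55/172.62) + (0.006+0.4943²/2)·0.8707) / 0.461238 = (-0.191400 + 0.111594) / 0.461238 = -0.173025
d₂ = d₁ − σ√T = -0.173025 − 0.461238 = -0.634262
e^{−rT} = e^{−0.006·0.8707} = 0.994789
N(−d₁) = 0.568684,  N(−d₂) = 0.737045
Put price V = K·e^{−rT}·N(−d₂) − S·N(−d₁) = 126.565807 − 81.065897 = 45.499910
Δ = −N(−d₁) = -0.568684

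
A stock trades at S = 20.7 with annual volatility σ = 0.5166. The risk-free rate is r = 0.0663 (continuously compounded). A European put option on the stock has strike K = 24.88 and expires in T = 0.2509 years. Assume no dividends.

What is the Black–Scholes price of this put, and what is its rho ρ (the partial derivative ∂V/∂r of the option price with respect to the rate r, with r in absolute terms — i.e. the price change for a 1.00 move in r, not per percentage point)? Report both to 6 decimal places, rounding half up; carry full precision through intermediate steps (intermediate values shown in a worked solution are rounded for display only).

σ√T = 0.5166·√0.2509 = 0.258765
d₁ = (ln(S/K) + (r+σ²/2)T) / (σ√T) = (ln(20.7/24.88) + (0.0663+0.5166²/2)·0.2509) / 0.258765 = (-0.183931 + 0.050114) / 0.258765 = -0.517136
d₂ = d₁ − σ√T = -0.517136 − 0.258765 = -0.775900
e^{−rT} = e^{−0.0663·0.2509} = 0.983503
N(−d₁) = 0.697469,  N(−d₂) = 0.781096
Put price V = K·e^{−rT}·N(−d₂) − S·N(−d₁) = 19.113071 − 14.437614 = 4.675457
ρ = −K·T·e^{−rT}·N(−d₂) = -4.795469

price = 4.675457
ρ = -4.795469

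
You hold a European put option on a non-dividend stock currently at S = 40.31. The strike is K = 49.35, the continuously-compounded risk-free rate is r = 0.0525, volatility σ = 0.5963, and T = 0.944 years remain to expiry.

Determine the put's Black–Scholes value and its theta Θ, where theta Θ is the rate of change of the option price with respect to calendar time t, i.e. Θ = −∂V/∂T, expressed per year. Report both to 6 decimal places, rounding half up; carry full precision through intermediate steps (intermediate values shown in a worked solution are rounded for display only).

σ√T = 0.5963·√0.944 = 0.579363
d₁ = (ln(S/K) + (r+σ²/2)T) / (σ√T) = (ln(40.31/49.35) + (0.0525+0.5963²/2)·0.944) / 0.579363 = (-0.202338 + 0.217391) / 0.579363 = 0.025981
d₂ = d₁ − σ√T = 0.025981 − 0.579363 = -0.553382
e^{−rT} = e^{−0.0525·0.944} = 0.951648
N(−d₁) = 0.489636,  N(−d₂) = 0.709999
Put price V = K·e^{−rT}·N(−d₂) − S·N(−d₁) = 33.344273 − 19.737233 = 13.607041
φ(d₁) = (1/√(2π))·e^{−d₁²/2} = 0.398808
Θ = −S·φ(d₁)·σ/(2√T) + r·K·e^{−rT}·N(−d₂) = −4.933159 + 1.750574 = -3.182585

price = 13.607041
Θ = -3.182585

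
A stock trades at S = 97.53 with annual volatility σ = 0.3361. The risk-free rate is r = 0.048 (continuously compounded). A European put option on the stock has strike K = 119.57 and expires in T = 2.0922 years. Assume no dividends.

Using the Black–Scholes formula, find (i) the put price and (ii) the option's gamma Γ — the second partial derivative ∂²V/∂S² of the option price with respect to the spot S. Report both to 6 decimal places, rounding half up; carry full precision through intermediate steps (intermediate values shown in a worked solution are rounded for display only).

σ√T = 0.3361·√2.0922 = 0.486150
d₁ = (ln(S/K) + (r+σ²/2)T) / (σ√T) = (ln(97.53/119.57) + (0.048+0.3361²/2)·2.0922) / 0.486150 = (-0.203742 + 0.218596) / 0.486150 = 0.030555
d₂ = d₁ − σ√T = 0.030555 − 0.486150 = -0.455594
e^{−rT} = e^{−0.048·2.0922} = 0.904452
N(−d₁) = 0.487812,  N(−d₂) = 0.675659
Put price V = K·e^{−rT}·N(−d₂) − S·N(−d₁) = 73.069416 − 47.576313 = 25.493103
φ(d₁) = (1/√(2π))·e^{−d₁²/2} = 0.398756
Γ = φ(d₁) / (S·σ·√T) = 0.008410

price = 25.493103
Γ = 0.008410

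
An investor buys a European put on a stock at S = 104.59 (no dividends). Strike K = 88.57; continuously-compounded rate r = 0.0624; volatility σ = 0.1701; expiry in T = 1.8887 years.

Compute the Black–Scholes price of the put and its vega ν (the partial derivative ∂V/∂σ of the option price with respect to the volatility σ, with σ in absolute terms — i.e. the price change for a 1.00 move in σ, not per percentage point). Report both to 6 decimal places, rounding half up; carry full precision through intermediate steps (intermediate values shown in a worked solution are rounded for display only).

σ√T = 0.1701·√1.8887 = 0.233768
d₁ = (ln(S/K) + (r+σ²/2)T) / (σ√T) = (ln(104.59/88.57) + (0.0624+0.1701²/2)·1.8887) / 0.233768 = (0.166255 + 0.145179) / 0.233768 = 1.332231
d₂ = d₁ − σ√T = 1.332231 − 0.233768 = 1.098462
e^{−rT} = e^{−0.0624·1.8887} = 0.888825
N(−d₁) = 0.091392,  N(−d₂) = 0.136001
Put price V = K·e^{−rT}·N(−d₂) − S·N(−d₁) = 10.706463 − 9.558708 = 1.147755
φ(d₁) = (1/√(2π))·e^{−d₁²/2} = 0.164251
ν = S·φ(d₁)·√T = 23.609150

price = 1.147755
ν = 23.609150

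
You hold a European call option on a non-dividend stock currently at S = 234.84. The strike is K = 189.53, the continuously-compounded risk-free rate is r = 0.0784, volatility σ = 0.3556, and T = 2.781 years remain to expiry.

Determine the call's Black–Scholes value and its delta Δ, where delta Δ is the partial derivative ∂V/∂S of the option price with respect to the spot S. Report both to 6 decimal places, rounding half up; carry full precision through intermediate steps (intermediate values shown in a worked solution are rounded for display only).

σ√T = 0.3556·√2.781 = 0.593010
d₁ = (ln(S/K) + (r+σ²/2)T) / (σ√T) = (ln(234.84/189.53) + (0.0784+0.3556²/2)·2.781) / 0.593010 = (0.214357 + 0.393861) / 0.593010 = 1.025645
d₂ = d₁ − σ√T = 1.025645 − 0.593010 = 0.432635
e^{−rT} = e^{−0.0784·2.781} = 0.804101
N(d₁) = 0.847471,  N(d₂) = 0.667360
Call price V = S·N(d₁) − K·e^{−rT}·N(d₂) = 199.019984 − 101.706498 = 97.313486
Δ = N(d₁) = 0.847471

price = 97.313486
Δ = 0.847471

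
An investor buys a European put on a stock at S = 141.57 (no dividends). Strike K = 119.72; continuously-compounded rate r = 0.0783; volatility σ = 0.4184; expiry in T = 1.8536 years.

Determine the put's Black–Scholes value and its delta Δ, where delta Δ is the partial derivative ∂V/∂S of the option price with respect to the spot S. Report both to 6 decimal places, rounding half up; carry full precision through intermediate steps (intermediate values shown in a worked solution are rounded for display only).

price = 12.361506
Δ = -0.202170

σ√T = 0.4184·√1.8536 = 0.569639
d₁ = (ln(S/K) + (r+σ²/2)T) / (σ√T) = (ln(141.57/119.72) + (0.0783+0.4184²/2)·1.8536) / 0.569639 = (0.167639 + 0.307381) / 0.569639 = 0.833896
d₂ = d₁ − σ√T = 0.833896 − 0.569639 = 0.264257
e^{−rT} = e^{−0.0783·1.8536} = 0.864904
N(−d₁) = 0.202170,  N(−d₂) = 0.395791
Put price V = K·e^{−rT}·N(−d₂) − S·N(−d₁) = 40.982676 − 28.621170 = 12.361506
Δ = −N(−d₁) = -0.202170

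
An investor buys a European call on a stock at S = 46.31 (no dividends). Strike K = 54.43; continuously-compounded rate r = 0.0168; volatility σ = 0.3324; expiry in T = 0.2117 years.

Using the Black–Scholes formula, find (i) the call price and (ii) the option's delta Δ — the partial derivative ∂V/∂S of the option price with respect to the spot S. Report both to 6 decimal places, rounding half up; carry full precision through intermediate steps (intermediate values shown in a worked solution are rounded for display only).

price = 0.598244
Δ = 0.169379

σ√T = 0.3324·√0.2117 = 0.152940
d₁ = (ln(S/K) + (r+σ²/2)T) / (σ√T) = (ln(46.31/54.43) + (0.0168+0.3324²/2)·0.2117) / 0.152940 = (-0.161558 + 0.015252) / 0.152940 = -0.956620
d₂ = d₁ − σ√T = -0.956620 − 0.152940 = -1.109561
e^{−rT} = e^{−0.0168·0.2117} = 0.996450
N(d₁) = 0.169379,  N(d₂) = 0.133594
Call price V = S·N(d₁) − K·e^{−rT}·N(d₂) = 7.843962 − 7.245717 = 0.598244
Δ = N(d₁) = 0.169379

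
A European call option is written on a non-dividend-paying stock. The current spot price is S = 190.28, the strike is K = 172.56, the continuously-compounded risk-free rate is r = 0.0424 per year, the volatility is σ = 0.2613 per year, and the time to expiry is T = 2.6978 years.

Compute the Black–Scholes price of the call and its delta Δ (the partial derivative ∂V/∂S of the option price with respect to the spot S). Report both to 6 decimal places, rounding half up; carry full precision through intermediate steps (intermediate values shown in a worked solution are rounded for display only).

price = 50.858723
Δ = 0.760799

σ√T = 0.2613·√2.6978 = 0.429185
d₁ = (ln(S/K) + (r+σ²/2)T) / (σ√T) = (ln(190.28/172.56) + (0.0424+0.2613²/2)·2.6978) / 0.429185 = (0.097752 + 0.206486) / 0.429185 = 0.708875
d₂ = d₁ − σ√T = 0.708875 − 0.429185 = 0.279690
e^{−rT} = e^{−0.0424·2.6978} = 0.891913
N(d₁) = 0.760799,  N(d₂) = 0.610142
Call price V = S·N(d₁) − K·e^{−rT}·N(d₂) = 144.764805 − 93.906081 = 50.858723
Δ = N(d₁) = 0.760799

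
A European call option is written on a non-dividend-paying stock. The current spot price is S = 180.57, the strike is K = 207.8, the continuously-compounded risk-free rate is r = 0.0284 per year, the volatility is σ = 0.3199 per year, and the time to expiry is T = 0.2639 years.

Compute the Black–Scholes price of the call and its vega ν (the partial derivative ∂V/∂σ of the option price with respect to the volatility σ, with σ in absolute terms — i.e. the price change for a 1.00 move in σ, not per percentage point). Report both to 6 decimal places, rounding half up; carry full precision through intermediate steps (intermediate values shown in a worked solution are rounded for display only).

σ√T = 0.3199·√0.2639 = 0.164336
d₁ = (ln(S/K) + (r+σ²/2)T) / (σ√T) = (ln(180.57/207.8) + (0.0284+0.3199²/2)·0.2639) / 0.164336 = (-0.140458 + 0.020998) / 0.164336 = -0.726921
d₂ = d₁ − σ√T = -0.726921 − 0.164336 = -0.891257
e^{−rT} = e^{−0.0284·0.2639} = 0.992533
N(d₁) = 0.233637,  N(d₂) = 0.186396
Call price V = S·N(d₁) − K·e^{−rT}·N(d₂) = 42.187884 − 38.443802 = 3.744083
φ(d₁) = (1/√(2π))·e^{−d₁²/2} = 0.306314
ν = S·φ(d₁)·√T = 28.413962

price = 3.744083
ν = 28.413962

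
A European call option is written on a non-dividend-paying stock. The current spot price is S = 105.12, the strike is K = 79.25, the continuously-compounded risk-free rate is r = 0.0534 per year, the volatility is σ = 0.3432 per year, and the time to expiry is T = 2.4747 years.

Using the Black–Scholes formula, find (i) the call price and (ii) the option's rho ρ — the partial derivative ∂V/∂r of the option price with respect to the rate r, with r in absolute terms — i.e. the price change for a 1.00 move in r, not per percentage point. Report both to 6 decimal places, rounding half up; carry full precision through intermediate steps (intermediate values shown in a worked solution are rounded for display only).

σ√T = 0.3432·√2.4747 = 0.539894
d₁ = (ln(S/K) + (r+σ²/2)T) / (σ√T) = (ln(105.12/79.25) + (0.0534+0.3432²/2)·2.4747) / 0.539894 = (0.282495 + 0.277892) / 0.539894 = 1.037957
d₂ = d₁ − σ√T = 1.037957 − 0.539894 = 0.498063
e^{−rT} = e^{−0.0534·2.4747} = 0.876210
N(d₁) = 0.850355,  N(d₂) = 0.690780
Call price V = S·N(d₁) − K·e^{−rT}·N(d₂) = 89.389318 − 47.967556 = 41.421762
ρ = K·T·e^{−rT}·N(d₂) = 118.705311

price = 41.421762
ρ = 118.705311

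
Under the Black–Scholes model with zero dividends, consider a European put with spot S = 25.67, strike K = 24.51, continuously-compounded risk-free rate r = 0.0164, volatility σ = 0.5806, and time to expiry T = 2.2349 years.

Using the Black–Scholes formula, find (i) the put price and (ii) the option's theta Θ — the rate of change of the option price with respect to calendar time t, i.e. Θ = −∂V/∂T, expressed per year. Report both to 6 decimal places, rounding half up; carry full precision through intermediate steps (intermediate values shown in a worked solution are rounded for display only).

price = 7.289027
Θ = -1.483429

σ√T = 0.5806·√2.2349 = 0.867973
d₁ = (ln(S/K) + (r+σ²/2)T) / (σ√T) = (ln(25.67/24.51) + (0.0164+0.5806²/2)·2.2349) / 0.867973 = (0.046242 + 0.413341) / 0.867973 = 0.529490
d₂ = d₁ − σ√T = 0.529490 − 0.867973 = -0.338483
e^{−rT} = e^{−0.0164·2.2349} = 0.964011
N(−d₁) = 0.298233,  N(−d₂) = 0.632500
Put price V = K·e^{−rT}·N(−d₂) − S·N(−d₁) = 14.944667 − 7.655640 = 7.289027
φ(d₁) = (1/√(2π))·e^{−d₁²/2} = 0.346761
Θ = −S·φ(d₁)·σ/(2√T) + r·K·e^{−rT}·N(−d₂) = −1.728521 + 0.245093 = -1.483429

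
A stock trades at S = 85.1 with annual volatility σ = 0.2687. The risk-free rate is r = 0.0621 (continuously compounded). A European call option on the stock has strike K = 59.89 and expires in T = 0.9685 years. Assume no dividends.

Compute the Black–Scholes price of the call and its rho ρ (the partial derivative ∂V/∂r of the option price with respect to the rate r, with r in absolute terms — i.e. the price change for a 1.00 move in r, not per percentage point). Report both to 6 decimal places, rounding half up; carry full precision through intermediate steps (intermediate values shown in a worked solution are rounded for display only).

σ√T = 0.2687·√0.9685 = 0.264434
d₁ = (ln(S/K) + (r+σ²/2)T) / (σ√T) = (ln(85.1/59.89) + (0.0621+0.2687²/2)·0.9685) / 0.264434 = (0.351317 + 0.095107) / 0.264434 = 1.688224
d₂ = d₁ − σ√T = 1.688224 − 0.264434 = 1.423790
e^{−rT} = e^{−0.0621·0.9685} = 0.941629
N(d₁) = 0.954316,  N(d₂) = 0.922746
Call price V = S·N(d₁) − K·e^{−rT}·N(d₂) = 81.212282 − 52.037511 = 29.174772
ρ = K·T·e^{−rT}·N(d₂) = 50.398329

price = 29.174772
ρ = 50.398329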